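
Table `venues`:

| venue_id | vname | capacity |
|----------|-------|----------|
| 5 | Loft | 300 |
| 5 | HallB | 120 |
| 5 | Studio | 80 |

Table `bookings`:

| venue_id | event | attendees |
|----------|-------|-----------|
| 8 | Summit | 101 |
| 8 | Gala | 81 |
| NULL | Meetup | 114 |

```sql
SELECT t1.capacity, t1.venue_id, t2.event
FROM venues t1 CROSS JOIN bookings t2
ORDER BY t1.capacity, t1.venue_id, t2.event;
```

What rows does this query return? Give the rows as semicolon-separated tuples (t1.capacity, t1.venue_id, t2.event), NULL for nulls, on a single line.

(80, 5, Gala); (80, 5, Meetup); (80, 5, Summit); (120, 5, Gala); (120, 5, Meetup); (120, 5, Summit); (300, 5, Gala); (300, 5, Meetup); (300, 5, Summit)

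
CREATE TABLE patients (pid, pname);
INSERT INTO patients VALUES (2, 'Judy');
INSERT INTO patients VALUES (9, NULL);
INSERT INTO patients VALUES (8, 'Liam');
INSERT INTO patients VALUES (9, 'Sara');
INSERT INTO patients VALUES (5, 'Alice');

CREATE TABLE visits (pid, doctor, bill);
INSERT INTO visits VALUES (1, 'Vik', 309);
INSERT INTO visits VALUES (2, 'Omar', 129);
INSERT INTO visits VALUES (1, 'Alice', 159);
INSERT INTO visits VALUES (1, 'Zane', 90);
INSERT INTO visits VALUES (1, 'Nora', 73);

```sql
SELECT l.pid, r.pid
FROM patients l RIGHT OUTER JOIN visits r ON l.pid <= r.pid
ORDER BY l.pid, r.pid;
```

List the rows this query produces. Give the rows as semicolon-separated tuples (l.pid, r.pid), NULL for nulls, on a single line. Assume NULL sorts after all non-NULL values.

(2, 2); (NULL, 1); (NULL, 1); (NULL, 1); (NULL, 1)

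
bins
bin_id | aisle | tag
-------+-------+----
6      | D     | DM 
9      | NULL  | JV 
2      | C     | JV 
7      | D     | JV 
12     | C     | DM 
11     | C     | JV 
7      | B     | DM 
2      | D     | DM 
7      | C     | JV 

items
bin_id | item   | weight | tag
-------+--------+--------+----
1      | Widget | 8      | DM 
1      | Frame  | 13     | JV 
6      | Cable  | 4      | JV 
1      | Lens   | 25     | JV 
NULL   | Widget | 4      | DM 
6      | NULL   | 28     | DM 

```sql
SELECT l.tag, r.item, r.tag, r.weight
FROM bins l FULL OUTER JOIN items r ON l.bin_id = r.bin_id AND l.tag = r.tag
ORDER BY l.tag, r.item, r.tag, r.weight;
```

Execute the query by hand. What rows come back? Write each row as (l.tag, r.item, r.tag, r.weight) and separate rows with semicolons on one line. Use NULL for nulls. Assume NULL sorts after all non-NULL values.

(DM, NULL, DM, 28); (DM, NULL, NULL, NULL); (DM, NULL, NULL, NULL); (DM, NULL, NULL, NULL); (JV, NULL, NULL, NULL); (JV, NULL, NULL, NULL); (JV, NULL, NULL, NULL); (JV, NULL, NULL, NULL); (JV, NULL, NULL, NULL); (NULL, Cable, JV, 4); (NULL, Frame, JV, 13); (NULL, Lens, JV, 25); (NULL, Widget, DM, 4); (NULL, Widget, DM, 8)

FULL OUTER JOIN keeps every row from both sides; unmatched rows get NULL for the other side's columns.
Matching on l.bin_id = r.bin_id AND l.tag = r.tag. A NULL in a compared column never satisfies the condition.
Matched pairs: 1; unmatched l rows kept: 8; unmatched r rows kept: 5.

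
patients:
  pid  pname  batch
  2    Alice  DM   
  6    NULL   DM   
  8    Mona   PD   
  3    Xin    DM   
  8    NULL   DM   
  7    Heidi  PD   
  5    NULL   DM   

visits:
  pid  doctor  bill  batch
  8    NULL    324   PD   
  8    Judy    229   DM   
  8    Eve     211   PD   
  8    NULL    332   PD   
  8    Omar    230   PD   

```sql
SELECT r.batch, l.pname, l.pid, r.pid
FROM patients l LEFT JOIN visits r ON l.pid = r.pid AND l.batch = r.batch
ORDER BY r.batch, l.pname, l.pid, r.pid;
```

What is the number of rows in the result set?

10

LEFT JOIN keeps every row from `patients`; unmatched rows get NULL for `visits`'s columns.
Matching on l.pid = r.pid AND l.batch = r.batch.
- l[0] pid=2, batch=DM → no match; kept with NULLs on the r side.
- l[1] pid=6, batch=DM → no match; kept with NULLs on the r side.
- l[2] pid=8, batch=PD → 4 match(es) in r → 4 row(s).
- l[3] pid=3, batch=DM → no match; kept with NULLs on the r side.
- l[4] pid=8, batch=DM → 1 match(es) in r → 1 row(s).
- l[5] pid=7, batch=PD → no match; kept with NULLs on the r side.
- l[6] pid=5, batch=DM → no match; kept with NULLs on the r side.
Total: 5 matched + 5 padded = 10 rows.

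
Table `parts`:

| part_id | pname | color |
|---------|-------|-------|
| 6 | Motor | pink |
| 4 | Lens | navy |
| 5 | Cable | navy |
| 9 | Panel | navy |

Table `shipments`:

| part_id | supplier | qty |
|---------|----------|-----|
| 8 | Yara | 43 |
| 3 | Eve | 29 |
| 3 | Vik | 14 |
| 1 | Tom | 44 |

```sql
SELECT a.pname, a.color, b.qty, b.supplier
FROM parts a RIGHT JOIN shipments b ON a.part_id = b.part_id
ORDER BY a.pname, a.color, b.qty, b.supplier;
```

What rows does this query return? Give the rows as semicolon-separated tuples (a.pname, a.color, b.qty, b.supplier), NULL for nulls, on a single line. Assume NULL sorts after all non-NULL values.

(NULL, NULL, 14, Vik); (NULL, NULL, 29, Eve); (NULL, NULL, 43, Yara); (NULL, NULL, 44, Tom)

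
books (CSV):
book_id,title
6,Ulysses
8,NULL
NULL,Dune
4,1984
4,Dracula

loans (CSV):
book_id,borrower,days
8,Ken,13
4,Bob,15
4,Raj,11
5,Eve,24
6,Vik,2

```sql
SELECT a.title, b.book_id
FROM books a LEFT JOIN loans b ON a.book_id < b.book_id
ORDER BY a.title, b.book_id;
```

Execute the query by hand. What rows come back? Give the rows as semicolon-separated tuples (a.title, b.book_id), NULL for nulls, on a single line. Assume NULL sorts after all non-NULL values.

LEFT JOIN keeps every row from `books`; unmatched rows get NULL for `loans`'s columns.
Matching on a.book_id < b.book_id. A NULL in a compared column never satisfies the condition.
- a (book_id=6) pairs with 1 row(s) of b.
- a (book_id=8) has no partner → padded with NULL.
- a (book_id=NULL) has no partner → padded with NULL.
- a (book_id=4) pairs with 3 row(s) of b.
- a (book_id=4) pairs with 3 row(s) of b.
After projecting and ordering:
a.title | b.book_id
1984 | 5
1984 | 6
1984 | 8
Dracula | 5
Dracula | 6
Dracula | 8
Dune | NULL
Ulysses | 8
NULL | NULL

(1984, 5); (1984, 6); (1984, 8); (Dracula, 5); (Dracula, 6); (Dracula, 8); (Dune, NULL); (Ulysses, 8); (NULL, NULL)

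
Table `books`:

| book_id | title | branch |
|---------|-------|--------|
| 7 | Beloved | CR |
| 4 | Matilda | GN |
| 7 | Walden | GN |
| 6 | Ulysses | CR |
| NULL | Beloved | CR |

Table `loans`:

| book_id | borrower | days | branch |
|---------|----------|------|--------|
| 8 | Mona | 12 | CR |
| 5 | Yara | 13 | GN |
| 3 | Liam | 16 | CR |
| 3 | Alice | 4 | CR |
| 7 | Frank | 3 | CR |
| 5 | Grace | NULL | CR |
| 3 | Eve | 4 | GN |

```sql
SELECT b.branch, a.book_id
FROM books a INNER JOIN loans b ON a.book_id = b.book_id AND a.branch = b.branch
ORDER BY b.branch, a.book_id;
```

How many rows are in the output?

1

INNER JOIN keeps only pairs where the ON condition holds.
Matching on a.book_id = b.book_id AND a.branch = b.branch. A NULL in a compared column never satisfies the condition.
- a[0] book_id=7, branch=CR → 1 match(es) in b → 1 row(s).
- a[1] book_id=4, branch=GN → no match; dropped.
- a[2] book_id=7, branch=GN → no match; dropped.
- a[3] book_id=6, branch=CR → no match; dropped.
- a[4] book_id=NULL, branch=CR → no match; dropped.
Total: 1 rows.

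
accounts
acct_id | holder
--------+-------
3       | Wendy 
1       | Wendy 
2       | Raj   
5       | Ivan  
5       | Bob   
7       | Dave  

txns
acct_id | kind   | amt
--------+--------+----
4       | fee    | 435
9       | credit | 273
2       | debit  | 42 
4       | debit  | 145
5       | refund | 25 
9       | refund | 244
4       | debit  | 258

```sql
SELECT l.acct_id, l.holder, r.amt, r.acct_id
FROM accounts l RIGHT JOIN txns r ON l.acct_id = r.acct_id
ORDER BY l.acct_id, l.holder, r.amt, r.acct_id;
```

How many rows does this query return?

8

RIGHT JOIN keeps every row from `txns`; unmatched rows get NULL for `accounts`'s columns.
Matching on l.acct_id = r.acct_id.
Matched pairs: 3; unmatched r rows kept: 5.
Total: 3 matched + 5 padded = 8 rows.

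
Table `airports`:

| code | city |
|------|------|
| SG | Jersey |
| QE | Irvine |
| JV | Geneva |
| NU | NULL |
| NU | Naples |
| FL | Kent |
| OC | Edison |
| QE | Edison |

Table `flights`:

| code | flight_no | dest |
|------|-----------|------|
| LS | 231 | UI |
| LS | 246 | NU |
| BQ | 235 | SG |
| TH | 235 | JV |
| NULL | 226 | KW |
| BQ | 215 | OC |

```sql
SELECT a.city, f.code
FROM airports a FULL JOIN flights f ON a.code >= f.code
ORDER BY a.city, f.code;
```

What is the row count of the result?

FULL OUTER JOIN keeps every row from both sides; unmatched rows get NULL for the other side's columns.
Matching on a.code >= f.code. A NULL in a compared column never satisfies the condition.
- a[0] code=SG → 4 match(es) in f → 4 row(s).
- a[1] code=QE → 4 match(es) in f → 4 row(s).
- a[2] code=JV → 2 match(es) in f → 2 row(s).
- a[3] code=NU → 4 match(es) in f → 4 row(s).
- a[4] code=NU → 4 match(es) in f → 4 row(s).
- a[5] code=FL → 2 match(es) in f → 2 row(s).
- a[6] code=OC → 4 match(es) in f → 4 row(s).
- a[7] code=QE → 4 match(es) in f → 4 row(s).
- 2 row(s) from f found no a partner → padded with NULL.
Total: 28 matched + 2 padded = 30 rows.

30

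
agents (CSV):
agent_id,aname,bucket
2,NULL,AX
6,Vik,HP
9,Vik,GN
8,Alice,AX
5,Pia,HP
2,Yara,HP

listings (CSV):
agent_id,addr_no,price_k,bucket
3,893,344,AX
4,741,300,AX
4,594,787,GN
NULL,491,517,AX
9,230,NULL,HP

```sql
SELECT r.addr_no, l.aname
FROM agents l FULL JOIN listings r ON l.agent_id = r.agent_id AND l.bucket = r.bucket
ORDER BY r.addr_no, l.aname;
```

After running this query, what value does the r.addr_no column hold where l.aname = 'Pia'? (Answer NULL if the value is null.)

NULL

FULL OUTER JOIN keeps every row from both sides; unmatched rows get NULL for the other side's columns.
Matching on l.agent_id = r.agent_id AND l.bucket = r.bucket. A NULL in a compared column never satisfies the condition.
- agent_id=2, bucket=AX: no r row matches, row kept with r columns NULL.
- agent_id=6, bucket=HP: no r row matches, row kept with r columns NULL.
- agent_id=9, bucket=GN: no r row matches, row kept with r columns NULL.
- agent_id=8, bucket=AX: no r row matches, row kept with r columns NULL.
- agent_id=5, bucket=HP: no r row matches, row kept with r columns NULL.
- agent_id=2, bucket=HP: no r row matches, row kept with r columns NULL.
- 5 row(s) from r found no l partner → padded with NULL.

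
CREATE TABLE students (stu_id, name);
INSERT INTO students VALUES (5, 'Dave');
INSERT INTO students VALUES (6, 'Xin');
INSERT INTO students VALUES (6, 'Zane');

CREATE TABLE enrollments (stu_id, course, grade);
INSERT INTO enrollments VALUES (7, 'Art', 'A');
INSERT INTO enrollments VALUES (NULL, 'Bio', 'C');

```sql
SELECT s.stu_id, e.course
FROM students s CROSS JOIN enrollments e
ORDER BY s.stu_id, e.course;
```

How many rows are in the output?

6

CROSS JOIN pairs every row of `students` with every row of `enrollments`: 3 × 2 = 6 rows.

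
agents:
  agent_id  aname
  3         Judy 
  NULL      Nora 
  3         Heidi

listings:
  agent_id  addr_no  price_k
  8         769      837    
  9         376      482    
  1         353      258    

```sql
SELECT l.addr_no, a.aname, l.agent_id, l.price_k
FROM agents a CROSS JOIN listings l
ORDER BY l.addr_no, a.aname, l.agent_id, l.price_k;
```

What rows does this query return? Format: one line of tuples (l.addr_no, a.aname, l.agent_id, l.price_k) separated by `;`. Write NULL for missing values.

CROSS JOIN pairs every row of `agents` with every row of `listings`: 3 × 3 = 9 rows.

(353, Heidi, 1, 258); (353, Judy, 1, 258); (353, Nora, 1, 258); (376, Heidi, 9, 482); (376, Judy, 9, 482); (376, Nora, 9, 482); (769, Heidi, 8, 837); (769, Judy, 8, 837); (769, Nora, 8, 837)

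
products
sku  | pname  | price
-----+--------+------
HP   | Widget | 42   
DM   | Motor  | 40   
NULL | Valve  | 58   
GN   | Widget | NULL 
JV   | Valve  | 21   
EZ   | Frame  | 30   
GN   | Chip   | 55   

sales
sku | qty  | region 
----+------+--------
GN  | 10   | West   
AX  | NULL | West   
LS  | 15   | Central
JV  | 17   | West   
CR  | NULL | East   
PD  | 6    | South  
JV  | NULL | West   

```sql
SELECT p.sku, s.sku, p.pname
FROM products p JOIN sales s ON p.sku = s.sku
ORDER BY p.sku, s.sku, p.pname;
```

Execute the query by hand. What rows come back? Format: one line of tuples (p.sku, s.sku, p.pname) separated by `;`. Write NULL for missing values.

INNER JOIN keeps only pairs where the ON condition holds.
Matching on p.sku = s.sku. A NULL in a compared column never satisfies the condition.
- p[0] sku=HP → no match; dropped.
- p[1] sku=DM → no match; dropped.
- p[2] sku=NULL → no match; dropped.
- p[3] sku=GN → 1 match(es) in s → 1 row(s).
- p[4] sku=JV → 2 match(es) in s → 2 row(s).
- p[5] sku=EZ → no match; dropped.
- p[6] sku=GN → 1 match(es) in s → 1 row(s).
After projecting and ordering:
p.sku | s.sku | p.pname
GN | GN | Chip
GN | GN | Widget
JV | JV | Valve
JV | JV | Valve

(GN, GN, Chip); (GN, GN, Widget); (JV, JV, Valve); (JV, JV, Valve)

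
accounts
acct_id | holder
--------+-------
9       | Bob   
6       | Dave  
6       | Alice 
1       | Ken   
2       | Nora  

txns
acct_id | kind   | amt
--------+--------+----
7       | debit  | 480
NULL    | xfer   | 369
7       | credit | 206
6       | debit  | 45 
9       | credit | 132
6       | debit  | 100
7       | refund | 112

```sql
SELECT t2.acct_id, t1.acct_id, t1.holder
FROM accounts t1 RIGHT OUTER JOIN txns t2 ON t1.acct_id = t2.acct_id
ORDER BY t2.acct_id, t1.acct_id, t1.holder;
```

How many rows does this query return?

RIGHT JOIN keeps every row from `txns`; unmatched rows get NULL for `accounts`'s columns.
Matching on t1.acct_id = t2.acct_id. A NULL in a compared column never satisfies the condition.
Matched pairs: 5; unmatched t2 rows kept: 4.
Total: 5 matched + 4 padded = 9 rows.

9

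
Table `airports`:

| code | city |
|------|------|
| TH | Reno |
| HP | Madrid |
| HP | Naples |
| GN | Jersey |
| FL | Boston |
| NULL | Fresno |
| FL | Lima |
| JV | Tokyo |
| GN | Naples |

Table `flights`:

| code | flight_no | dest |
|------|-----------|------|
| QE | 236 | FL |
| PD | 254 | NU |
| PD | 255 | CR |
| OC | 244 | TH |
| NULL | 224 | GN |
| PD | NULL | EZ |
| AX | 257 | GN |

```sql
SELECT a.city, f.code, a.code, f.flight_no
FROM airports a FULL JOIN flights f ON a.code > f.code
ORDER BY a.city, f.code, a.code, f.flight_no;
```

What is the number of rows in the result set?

15

FULL OUTER JOIN keeps every row from both sides; unmatched rows get NULL for the other side's columns.
Matching on a.code > f.code. A NULL in a compared column never satisfies the condition.
- code=TH: 6 matching f row(s), so 6 row(s) emitted.
- code=HP: 1 matching f row(s), so 1 row(s) emitted.
- code=HP: 1 matching f row(s), so 1 row(s) emitted.
- code=GN: 1 matching f row(s), so 1 row(s) emitted.
- code=FL: 1 matching f row(s), so 1 row(s) emitted.
- code=NULL: no f row matches, row kept with f columns NULL.
- code=FL: 1 matching f row(s), so 1 row(s) emitted.
- code=JV: 1 matching f row(s), so 1 row(s) emitted.
- code=GN: 1 matching f row(s), so 1 row(s) emitted.
- plus 1 unmatched f row(s), each kept with NULL a columns.
Total: 13 matched + 2 padded = 15 rows.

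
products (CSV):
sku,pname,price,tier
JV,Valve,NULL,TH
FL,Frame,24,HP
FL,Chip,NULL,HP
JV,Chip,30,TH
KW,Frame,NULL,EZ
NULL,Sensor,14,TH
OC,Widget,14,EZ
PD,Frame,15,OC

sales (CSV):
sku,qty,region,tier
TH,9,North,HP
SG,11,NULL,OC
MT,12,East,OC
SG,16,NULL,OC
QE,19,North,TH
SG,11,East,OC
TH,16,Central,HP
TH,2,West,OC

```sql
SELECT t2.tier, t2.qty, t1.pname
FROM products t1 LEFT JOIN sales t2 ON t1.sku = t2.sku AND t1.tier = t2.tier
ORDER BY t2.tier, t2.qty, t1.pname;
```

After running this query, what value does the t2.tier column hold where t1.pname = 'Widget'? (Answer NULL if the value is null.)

NULL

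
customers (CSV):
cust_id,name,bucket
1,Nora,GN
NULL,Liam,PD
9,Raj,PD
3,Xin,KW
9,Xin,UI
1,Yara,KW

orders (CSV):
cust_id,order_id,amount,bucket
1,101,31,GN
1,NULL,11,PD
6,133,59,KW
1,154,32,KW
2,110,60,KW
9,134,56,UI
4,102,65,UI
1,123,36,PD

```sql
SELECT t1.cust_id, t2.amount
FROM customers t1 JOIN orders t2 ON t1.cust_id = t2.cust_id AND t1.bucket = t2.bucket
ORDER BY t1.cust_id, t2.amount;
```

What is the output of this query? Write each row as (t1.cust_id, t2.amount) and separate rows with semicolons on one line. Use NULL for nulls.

(1, 31); (1, 32); (9, 56)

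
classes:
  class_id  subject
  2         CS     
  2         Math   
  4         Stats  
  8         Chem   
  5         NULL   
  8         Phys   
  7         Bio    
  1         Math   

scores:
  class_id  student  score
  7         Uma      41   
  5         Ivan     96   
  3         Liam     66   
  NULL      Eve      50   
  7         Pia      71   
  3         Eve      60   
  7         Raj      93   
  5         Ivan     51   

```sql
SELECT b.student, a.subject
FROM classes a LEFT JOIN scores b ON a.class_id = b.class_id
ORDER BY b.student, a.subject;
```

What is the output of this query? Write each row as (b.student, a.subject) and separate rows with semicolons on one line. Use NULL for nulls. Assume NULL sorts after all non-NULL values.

(Ivan, NULL); (Ivan, NULL); (Pia, Bio); (Raj, Bio); (Uma, Bio); (NULL, CS); (NULL, Chem); (NULL, Math); (NULL, Math); (NULL, Phys); (NULL, Stats)

LEFT JOIN keeps every row from `classes`; unmatched rows get NULL for `scores`'s columns.
Matching on a.class_id = b.class_id. A NULL in a compared column never satisfies the condition.
Matched pairs: 5; unmatched a rows kept: 6.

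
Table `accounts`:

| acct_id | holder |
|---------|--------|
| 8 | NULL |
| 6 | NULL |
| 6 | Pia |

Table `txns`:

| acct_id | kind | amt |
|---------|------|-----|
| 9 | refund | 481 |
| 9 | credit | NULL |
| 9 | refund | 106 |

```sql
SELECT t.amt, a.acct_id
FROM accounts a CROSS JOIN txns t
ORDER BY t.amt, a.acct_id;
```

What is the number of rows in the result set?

CROSS JOIN pairs every row of `accounts` with every row of `txns`: 3 × 3 = 9 rows.

9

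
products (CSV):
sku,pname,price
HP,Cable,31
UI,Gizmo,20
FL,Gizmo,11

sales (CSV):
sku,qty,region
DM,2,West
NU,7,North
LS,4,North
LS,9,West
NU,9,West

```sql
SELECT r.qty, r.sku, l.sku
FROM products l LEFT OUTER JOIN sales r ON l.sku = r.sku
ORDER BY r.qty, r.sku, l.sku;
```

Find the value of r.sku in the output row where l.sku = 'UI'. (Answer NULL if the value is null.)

LEFT JOIN keeps every row from `products`; unmatched rows get NULL for `sales`'s columns.
Matching on l.sku = r.sku.
Matched pairs: 0; unmatched l rows kept: 3.

NULL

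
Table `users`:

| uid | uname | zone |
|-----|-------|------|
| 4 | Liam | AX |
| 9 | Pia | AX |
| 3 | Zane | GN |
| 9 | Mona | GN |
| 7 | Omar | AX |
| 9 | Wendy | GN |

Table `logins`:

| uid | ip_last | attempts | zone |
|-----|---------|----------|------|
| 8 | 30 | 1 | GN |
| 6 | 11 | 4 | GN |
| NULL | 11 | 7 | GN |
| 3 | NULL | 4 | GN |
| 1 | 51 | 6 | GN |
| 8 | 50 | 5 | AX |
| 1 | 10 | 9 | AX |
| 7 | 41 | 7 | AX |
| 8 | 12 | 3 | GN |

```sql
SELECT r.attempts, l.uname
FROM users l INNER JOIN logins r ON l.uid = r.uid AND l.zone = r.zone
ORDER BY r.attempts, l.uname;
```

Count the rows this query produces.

2

INNER JOIN keeps only pairs where the ON condition holds.
Matching on l.uid = r.uid AND l.zone = r.zone. A NULL in a compared column never satisfies the condition.
- uid=4, zone=AX: no matching r row, dropped.
- uid=9, zone=AX: no matching r row, dropped.
- uid=3, zone=GN: 1 matching r row(s), so 1 row(s) emitted.
- uid=9, zone=GN: no matching r row, dropped.
- uid=7, zone=AX: 1 matching r row(s), so 1 row(s) emitted.
- uid=9, zone=GN: no matching r row, dropped.
Total: 2 rows.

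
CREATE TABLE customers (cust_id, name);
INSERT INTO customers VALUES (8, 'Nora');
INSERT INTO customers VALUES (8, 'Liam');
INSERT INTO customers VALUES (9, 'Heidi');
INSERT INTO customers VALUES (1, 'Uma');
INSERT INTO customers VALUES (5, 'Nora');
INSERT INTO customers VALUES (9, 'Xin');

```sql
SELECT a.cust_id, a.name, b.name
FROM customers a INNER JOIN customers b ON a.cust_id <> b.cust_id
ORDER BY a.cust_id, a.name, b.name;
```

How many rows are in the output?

INNER JOIN keeps only pairs where the ON condition holds.
Matching on a.cust_id <> b.cust_id.
- a (cust_id=8) pairs with 4 row(s) of b.
- a (cust_id=8) pairs with 4 row(s) of b.
- a (cust_id=9) pairs with 4 row(s) of b.
- a (cust_id=1) pairs with 5 row(s) of b.
- a (cust_id=5) pairs with 5 row(s) of b.
- a (cust_id=9) pairs with 4 row(s) of b.
Total: 26 rows.

26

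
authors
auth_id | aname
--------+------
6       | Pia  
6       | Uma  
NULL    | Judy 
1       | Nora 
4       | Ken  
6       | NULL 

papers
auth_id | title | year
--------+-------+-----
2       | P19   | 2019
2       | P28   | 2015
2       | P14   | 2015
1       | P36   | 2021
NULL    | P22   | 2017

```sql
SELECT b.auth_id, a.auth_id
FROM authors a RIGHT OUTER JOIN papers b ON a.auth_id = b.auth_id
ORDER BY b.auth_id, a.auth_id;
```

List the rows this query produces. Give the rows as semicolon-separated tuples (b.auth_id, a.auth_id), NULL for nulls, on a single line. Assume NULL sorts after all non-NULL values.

RIGHT JOIN keeps every row from `papers`; unmatched rows get NULL for `authors`'s columns.
Matching on a.auth_id = b.auth_id. A NULL in a compared column never satisfies the condition.
Matched pairs: 1; unmatched b rows kept: 4.

(1, 1); (2, NULL); (2, NULL); (2, NULL); (NULL, NULL)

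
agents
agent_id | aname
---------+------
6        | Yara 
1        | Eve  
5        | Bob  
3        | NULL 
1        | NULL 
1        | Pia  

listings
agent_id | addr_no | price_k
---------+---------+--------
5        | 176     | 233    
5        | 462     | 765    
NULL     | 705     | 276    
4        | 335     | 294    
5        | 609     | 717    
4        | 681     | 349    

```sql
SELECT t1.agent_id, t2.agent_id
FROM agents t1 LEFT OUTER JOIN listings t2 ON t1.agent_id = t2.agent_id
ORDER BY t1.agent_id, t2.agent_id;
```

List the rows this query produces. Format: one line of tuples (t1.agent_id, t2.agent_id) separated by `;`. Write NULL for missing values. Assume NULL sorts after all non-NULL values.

(1, NULL); (1, NULL); (1, NULL); (3, NULL); (5, 5); (5, 5); (5, 5); (6, NULL)

LEFT JOIN keeps every row from `agents`; unmatched rows get NULL for `listings`'s columns.
Matching on t1.agent_id = t2.agent_id. A NULL in a compared column never satisfies the condition.
- t1[0] agent_id=6 → no match; kept with NULLs on the t2 side.
- t1[1] agent_id=1 → no match; kept with NULLs on the t2 side.
- t1[2] agent_id=5 → 3 match(es) in t2 → 3 row(s).
- t1[3] agent_id=3 → no match; kept with NULLs on the t2 side.
- t1[4] agent_id=1 → no match; kept with NULLs on the t2 side.
- t1[5] agent_id=1 → no match; kept with NULLs on the t2 side.
After projecting and ordering:
t1.agent_id | t2.agent_id
1 | NULL
1 | NULL
1 | NULL
3 | NULL
5 | 5
5 | 5
5 | 5
6 | NULL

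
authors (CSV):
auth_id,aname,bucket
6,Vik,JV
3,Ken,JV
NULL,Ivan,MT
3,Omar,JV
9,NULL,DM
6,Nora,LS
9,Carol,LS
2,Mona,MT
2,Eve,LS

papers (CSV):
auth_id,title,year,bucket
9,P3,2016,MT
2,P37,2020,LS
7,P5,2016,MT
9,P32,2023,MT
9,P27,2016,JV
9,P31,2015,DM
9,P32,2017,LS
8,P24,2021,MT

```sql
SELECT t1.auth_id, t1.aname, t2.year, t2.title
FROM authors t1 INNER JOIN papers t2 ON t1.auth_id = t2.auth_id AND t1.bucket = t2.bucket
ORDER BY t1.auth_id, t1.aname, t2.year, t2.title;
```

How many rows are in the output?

INNER JOIN keeps only pairs where the ON condition holds.
Matching on t1.auth_id = t2.auth_id AND t1.bucket = t2.bucket. A NULL in a compared column never satisfies the condition.
Matched pairs: 3.
Total: 3 rows.

3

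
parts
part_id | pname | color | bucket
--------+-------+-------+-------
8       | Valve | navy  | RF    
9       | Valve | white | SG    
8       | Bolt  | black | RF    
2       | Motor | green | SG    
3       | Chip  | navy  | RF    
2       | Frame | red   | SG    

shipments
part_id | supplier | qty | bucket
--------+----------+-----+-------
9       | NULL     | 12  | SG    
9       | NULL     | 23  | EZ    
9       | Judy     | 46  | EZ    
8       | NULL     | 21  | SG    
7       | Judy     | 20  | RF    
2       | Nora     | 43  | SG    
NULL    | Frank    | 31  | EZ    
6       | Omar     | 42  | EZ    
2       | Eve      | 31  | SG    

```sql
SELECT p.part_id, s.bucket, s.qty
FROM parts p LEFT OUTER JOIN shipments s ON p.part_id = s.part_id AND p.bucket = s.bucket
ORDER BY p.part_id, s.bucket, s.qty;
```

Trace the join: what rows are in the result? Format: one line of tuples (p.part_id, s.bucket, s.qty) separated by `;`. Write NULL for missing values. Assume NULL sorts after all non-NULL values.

(2, SG, 31); (2, SG, 31); (2, SG, 43); (2, SG, 43); (3, NULL, NULL); (8, NULL, NULL); (8, NULL, NULL); (9, SG, 12)

LEFT JOIN keeps every row from `parts`; unmatched rows get NULL for `shipments`'s columns.
Matching on p.part_id = s.part_id AND p.bucket = s.bucket. A NULL in a compared column never satisfies the condition.
Matched pairs: 5; unmatched p rows kept: 3.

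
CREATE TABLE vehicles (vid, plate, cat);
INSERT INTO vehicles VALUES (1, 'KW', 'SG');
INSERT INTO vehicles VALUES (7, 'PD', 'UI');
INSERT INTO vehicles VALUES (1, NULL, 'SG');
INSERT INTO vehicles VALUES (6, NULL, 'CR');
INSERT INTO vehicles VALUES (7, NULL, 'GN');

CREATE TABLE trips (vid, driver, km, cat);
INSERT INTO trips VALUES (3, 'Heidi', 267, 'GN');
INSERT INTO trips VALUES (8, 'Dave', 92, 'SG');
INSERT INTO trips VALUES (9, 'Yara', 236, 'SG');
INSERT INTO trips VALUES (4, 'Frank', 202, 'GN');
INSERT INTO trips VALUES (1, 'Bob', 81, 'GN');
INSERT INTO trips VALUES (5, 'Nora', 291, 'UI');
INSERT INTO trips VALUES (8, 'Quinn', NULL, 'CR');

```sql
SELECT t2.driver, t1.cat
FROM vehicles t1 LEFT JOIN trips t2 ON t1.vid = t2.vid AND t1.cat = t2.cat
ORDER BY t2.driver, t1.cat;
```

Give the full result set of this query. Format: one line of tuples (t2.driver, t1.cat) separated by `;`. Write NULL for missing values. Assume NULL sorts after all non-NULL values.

(NULL, CR); (NULL, GN); (NULL, SG); (NULL, SG); (NULL, UI)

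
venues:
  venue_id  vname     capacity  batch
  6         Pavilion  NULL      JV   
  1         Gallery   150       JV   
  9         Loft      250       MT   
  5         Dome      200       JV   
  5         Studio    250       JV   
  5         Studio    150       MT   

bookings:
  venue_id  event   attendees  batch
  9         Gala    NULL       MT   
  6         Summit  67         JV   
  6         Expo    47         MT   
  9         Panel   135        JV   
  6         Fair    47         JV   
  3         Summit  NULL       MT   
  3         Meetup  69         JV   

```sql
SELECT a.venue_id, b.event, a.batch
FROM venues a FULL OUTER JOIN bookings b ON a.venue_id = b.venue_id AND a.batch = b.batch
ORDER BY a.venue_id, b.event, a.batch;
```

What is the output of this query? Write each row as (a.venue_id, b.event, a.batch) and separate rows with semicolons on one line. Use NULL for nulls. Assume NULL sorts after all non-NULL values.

(1, NULL, JV); (5, NULL, JV); (5, NULL, JV); (5, NULL, MT); (6, Fair, JV); (6, Summit, JV); (9, Gala, MT); (NULL, Expo, NULL); (NULL, Meetup, NULL); (NULL, Panel, NULL); (NULL, Summit, NULL)

FULL OUTER JOIN keeps every row from both sides; unmatched rows get NULL for the other side's columns.
Matching on a.venue_id = b.venue_id AND a.batch = b.batch.
Matched pairs: 3; unmatched a rows kept: 4; unmatched b rows kept: 4.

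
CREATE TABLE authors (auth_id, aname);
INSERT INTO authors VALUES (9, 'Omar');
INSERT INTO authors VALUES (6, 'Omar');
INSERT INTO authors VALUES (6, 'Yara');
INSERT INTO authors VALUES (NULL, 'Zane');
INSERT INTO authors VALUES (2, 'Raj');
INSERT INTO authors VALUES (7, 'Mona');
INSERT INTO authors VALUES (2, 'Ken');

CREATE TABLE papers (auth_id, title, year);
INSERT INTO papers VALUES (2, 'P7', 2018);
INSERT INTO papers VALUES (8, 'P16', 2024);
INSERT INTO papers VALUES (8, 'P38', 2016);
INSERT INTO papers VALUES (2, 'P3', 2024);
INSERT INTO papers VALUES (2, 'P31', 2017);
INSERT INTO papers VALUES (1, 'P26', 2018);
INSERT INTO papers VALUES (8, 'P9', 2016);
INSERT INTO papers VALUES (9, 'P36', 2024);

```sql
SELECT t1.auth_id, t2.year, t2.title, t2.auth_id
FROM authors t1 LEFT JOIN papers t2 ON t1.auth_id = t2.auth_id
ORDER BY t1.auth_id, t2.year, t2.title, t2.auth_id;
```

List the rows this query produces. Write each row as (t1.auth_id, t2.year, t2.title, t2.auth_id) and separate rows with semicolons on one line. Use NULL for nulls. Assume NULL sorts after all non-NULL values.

(2, 2017, P31, 2); (2, 2017, P31, 2); (2, 2018, P7, 2); (2, 2018, P7, 2); (2, 2024, P3, 2); (2, 2024, P3, 2); (6, NULL, NULL, NULL); (6, NULL, NULL, NULL); (7, NULL, NULL, NULL); (9, 2024, P36, 9); (NULL, NULL, NULL, NULL)

LEFT JOIN keeps every row from `authors`; unmatched rows get NULL for `papers`'s columns.
Matching on t1.auth_id = t2.auth_id. A NULL in a compared column never satisfies the condition.
- auth_id=9: 1 matching t2 row(s), so 1 row(s) emitted.
- auth_id=6: no t2 row matches, row kept with t2 columns NULL.
- auth_id=6: no t2 row matches, row kept with t2 columns NULL.
- auth_id=NULL: no t2 row matches, row kept with t2 columns NULL.
- auth_id=2: 3 matching t2 row(s), so 3 row(s) emitted.
- auth_id=7: no t2 row matches, row kept with t2 columns NULL.
- auth_id=2: 3 matching t2 row(s), so 3 row(s) emitted.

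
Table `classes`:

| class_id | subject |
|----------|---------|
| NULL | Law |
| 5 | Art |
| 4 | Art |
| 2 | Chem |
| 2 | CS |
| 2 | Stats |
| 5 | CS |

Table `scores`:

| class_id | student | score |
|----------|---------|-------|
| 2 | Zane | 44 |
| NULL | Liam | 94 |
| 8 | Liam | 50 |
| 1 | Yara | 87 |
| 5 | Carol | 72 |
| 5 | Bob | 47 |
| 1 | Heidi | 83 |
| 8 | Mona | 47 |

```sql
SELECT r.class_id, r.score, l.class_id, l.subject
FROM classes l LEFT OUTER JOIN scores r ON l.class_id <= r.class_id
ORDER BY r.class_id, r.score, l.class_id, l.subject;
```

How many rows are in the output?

28

LEFT JOIN keeps every row from `classes`; unmatched rows get NULL for `scores`'s columns.
Matching on l.class_id <= r.class_id. A NULL in a compared column never satisfies the condition.
Matched pairs: 27; unmatched l rows kept: 1.
Total: 27 matched + 1 padded = 28 rows.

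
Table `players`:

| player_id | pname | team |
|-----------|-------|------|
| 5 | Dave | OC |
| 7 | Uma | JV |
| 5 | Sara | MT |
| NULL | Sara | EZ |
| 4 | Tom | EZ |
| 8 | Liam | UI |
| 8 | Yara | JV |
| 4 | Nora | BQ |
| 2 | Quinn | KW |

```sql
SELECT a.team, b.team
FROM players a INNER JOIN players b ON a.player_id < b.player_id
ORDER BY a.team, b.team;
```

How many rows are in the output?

25

INNER JOIN keeps only pairs where the ON condition holds.
Matching on a.player_id < b.player_id. A NULL in a compared column never satisfies the condition.
- a[0] player_id=5 → 3 match(es) in b → 3 row(s).
- a[1] player_id=7 → 2 match(es) in b → 2 row(s).
- a[2] player_id=5 → 3 match(es) in b → 3 row(s).
- a[3] player_id=NULL → no match; dropped.
- a[4] player_id=4 → 5 match(es) in b → 5 row(s).
- a[5] player_id=8 → no match; dropped.
- a[6] player_id=8 → no match; dropped.
- a[7] player_id=4 → 5 match(es) in b → 5 row(s).
- a[8] player_id=2 → 7 match(es) in b → 7 row(s).
Total: 25 rows.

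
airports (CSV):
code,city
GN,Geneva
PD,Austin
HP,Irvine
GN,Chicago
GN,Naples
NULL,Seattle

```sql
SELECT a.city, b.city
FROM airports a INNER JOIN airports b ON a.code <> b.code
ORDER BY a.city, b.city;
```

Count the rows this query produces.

14

INNER JOIN keeps only pairs where the ON condition holds.
Matching on a.code <> b.code. A NULL in a compared column never satisfies the condition.
- code=GN: 2 matching b row(s), so 2 row(s) emitted.
- code=PD: 4 matching b row(s), so 4 row(s) emitted.
- code=HP: 4 matching b row(s), so 4 row(s) emitted.
- code=GN: 2 matching b row(s), so 2 row(s) emitted.
- code=GN: 2 matching b row(s), so 2 row(s) emitted.
- code=NULL: no matching b row, dropped.
Total: 14 rows.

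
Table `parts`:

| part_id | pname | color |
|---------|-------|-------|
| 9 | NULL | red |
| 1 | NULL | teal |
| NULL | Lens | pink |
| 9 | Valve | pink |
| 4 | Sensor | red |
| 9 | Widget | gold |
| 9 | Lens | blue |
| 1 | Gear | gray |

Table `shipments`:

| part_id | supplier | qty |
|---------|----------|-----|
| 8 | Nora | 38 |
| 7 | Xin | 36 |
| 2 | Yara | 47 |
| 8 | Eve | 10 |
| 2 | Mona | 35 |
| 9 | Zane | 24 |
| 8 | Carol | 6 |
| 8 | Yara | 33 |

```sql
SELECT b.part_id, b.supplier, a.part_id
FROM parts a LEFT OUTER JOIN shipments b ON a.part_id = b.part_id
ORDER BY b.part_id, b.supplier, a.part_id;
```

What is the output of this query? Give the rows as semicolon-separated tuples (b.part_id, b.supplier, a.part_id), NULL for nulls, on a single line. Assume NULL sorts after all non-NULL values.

(9, Zane, 9); (9, Zane, 9); (9, Zane, 9); (9, Zane, 9); (NULL, NULL, 1); (NULL, NULL, 1); (NULL, NULL, 4); (NULL, NULL, NULL)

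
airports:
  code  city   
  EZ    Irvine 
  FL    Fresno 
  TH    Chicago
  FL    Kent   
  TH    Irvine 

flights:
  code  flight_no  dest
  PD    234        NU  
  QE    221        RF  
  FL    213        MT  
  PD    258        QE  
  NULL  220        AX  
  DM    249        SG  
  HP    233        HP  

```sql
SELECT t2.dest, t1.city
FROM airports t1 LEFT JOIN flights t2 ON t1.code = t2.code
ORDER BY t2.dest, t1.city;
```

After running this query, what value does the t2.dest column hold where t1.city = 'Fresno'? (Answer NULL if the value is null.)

LEFT JOIN keeps every row from `airports`; unmatched rows get NULL for `flights`'s columns.
Matching on t1.code = t2.code. A NULL in a compared column never satisfies the condition.
Matched pairs: 2; unmatched t1 rows kept: 3.

MT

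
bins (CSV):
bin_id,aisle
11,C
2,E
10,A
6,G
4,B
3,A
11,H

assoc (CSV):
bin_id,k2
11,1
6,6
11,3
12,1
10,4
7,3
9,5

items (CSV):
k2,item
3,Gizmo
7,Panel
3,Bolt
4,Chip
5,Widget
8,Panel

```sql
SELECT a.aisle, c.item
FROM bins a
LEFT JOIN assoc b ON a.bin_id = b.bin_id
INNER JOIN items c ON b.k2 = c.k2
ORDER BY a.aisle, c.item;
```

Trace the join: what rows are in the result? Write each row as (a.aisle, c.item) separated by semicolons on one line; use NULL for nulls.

Evaluate left to right. First `bins a LEFT JOIN assoc b` on bin_id: 9 row(s).
Then INNER JOIN `items c` on k2: keep only rows whose b.k2 appears in c.

(A, Chip); (C, Bolt); (C, Gizmo); (H, Bolt); (H, Gizmo)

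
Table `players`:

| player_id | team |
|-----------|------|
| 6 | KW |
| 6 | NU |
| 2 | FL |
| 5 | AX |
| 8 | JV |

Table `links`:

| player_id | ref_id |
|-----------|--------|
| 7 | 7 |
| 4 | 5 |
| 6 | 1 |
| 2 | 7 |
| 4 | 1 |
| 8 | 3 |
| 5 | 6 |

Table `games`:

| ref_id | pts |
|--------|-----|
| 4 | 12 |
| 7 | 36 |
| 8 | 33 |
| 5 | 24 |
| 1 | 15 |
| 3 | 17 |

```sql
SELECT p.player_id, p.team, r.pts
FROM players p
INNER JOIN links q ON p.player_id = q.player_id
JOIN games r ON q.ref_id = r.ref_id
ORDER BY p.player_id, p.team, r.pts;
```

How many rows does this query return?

Step 1 — p INNER JOIN q on player_id → 5 row(s).
Then INNER JOIN `games r` on ref_id: keep only rows whose q.ref_id appears in r.
Result: 4 row(s).

4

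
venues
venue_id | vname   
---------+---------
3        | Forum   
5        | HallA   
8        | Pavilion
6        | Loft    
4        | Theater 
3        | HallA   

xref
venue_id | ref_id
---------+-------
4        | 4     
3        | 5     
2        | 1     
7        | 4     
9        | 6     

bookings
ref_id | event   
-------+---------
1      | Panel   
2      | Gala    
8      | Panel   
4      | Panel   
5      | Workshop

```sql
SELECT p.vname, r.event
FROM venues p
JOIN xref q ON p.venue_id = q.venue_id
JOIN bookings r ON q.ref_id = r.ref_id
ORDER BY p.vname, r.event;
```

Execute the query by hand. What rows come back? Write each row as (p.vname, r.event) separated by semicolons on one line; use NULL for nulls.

Evaluate left to right. First `venues p INNER JOIN xref q` on venue_id: 3 row(s).
Then INNER JOIN `bookings r` on ref_id: keep only rows whose q.ref_id appears in r.

(Forum, Workshop); (HallA, Workshop); (Theater, Panel)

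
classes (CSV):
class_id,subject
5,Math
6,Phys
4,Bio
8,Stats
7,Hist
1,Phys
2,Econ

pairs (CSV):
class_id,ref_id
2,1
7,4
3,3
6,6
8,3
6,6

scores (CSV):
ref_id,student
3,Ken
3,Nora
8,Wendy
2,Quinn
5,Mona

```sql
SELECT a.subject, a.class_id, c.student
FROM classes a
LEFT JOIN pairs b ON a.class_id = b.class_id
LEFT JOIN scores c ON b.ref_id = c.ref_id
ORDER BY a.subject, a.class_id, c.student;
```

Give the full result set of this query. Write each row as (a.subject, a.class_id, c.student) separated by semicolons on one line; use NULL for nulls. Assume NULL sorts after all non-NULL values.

Joins associate left-to-right: classes LEFT JOIN pairs on class_id gives 8 intermediate row(s).
Then LEFT JOIN `scores c` on ref_id: each of those 8 rows is kept; rows whose b.ref_id has no match in c get NULL for c's columns.

(Bio, 4, NULL); (Econ, 2, NULL); (Hist, 7, NULL); (Math, 5, NULL); (Phys, 1, NULL); (Phys, 6, NULL); (Phys, 6, NULL); (Stats, 8, Ken); (Stats, 8, Nora)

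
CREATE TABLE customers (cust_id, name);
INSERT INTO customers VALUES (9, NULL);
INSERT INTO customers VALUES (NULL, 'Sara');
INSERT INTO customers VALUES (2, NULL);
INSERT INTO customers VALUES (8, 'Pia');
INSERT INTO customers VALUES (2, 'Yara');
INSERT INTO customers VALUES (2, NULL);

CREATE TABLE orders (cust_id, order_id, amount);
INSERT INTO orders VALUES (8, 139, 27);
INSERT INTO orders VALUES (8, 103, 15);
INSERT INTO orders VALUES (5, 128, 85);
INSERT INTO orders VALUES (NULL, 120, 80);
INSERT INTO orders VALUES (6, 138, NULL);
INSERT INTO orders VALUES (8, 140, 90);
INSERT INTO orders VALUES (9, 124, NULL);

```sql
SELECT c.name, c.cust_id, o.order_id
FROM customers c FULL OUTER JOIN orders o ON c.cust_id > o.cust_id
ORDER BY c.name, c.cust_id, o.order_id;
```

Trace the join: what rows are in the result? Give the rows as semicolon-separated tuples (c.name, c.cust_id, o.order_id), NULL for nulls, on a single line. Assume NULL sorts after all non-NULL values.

FULL OUTER JOIN keeps every row from both sides; unmatched rows get NULL for the other side's columns.
Matching on c.cust_id > o.cust_id. A NULL in a compared column never satisfies the condition.
Matched pairs: 7; unmatched c rows kept: 4; unmatched o rows kept: 2.

(Pia, 8, 128); (Pia, 8, 138); (Sara, NULL, NULL); (Yara, 2, NULL); (NULL, 2, NULL); (NULL, 2, NULL); (NULL, 9, 103); (NULL, 9, 128); (NULL, 9, 138); (NULL, 9, 139); (NULL, 9, 140); (NULL, NULL, 120); (NULL, NULL, 124)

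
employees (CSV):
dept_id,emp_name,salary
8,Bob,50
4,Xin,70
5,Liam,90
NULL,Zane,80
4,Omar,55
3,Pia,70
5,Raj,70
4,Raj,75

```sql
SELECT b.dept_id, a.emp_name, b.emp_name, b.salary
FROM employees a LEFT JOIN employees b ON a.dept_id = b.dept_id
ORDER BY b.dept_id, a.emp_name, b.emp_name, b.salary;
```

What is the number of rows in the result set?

16

LEFT JOIN keeps every row from `employees a`; unmatched rows get NULL for `employees b`'s columns.
Matching on a.dept_id = b.dept_id. A NULL in a compared column never satisfies the condition.
- dept_id=8: 1 matching b row(s), so 1 row(s) emitted.
- dept_id=4: 3 matching b row(s), so 3 row(s) emitted.
- dept_id=5: 2 matching b row(s), so 2 row(s) emitted.
- dept_id=NULL: no b row matches, row kept with b columns NULL.
- dept_id=4: 3 matching b row(s), so 3 row(s) emitted.
- dept_id=3: 1 matching b row(s), so 1 row(s) emitted.
- dept_id=5: 2 matching b row(s), so 2 row(s) emitted.
- dept_id=4: 3 matching b row(s), so 3 row(s) emitted.
Total: 15 matched + 1 padded = 16 rows.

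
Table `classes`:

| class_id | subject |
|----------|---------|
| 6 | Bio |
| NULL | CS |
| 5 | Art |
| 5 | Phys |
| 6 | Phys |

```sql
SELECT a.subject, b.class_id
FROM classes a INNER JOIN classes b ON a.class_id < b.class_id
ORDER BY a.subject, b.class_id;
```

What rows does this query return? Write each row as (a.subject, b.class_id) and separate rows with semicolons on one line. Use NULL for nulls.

INNER JOIN keeps only pairs where the ON condition holds.
Matching on a.class_id < b.class_id. A NULL in a compared column never satisfies the condition.
- a row (class_id=6): no match → dropped.
- a row (class_id=NULL): no match → dropped.
- a row (class_id=5): matches 2 b row(s) → 2 output row(s).
- a row (class_id=5): matches 2 b row(s) → 2 output row(s).
- a row (class_id=6): no match → dropped.
After projecting and ordering:
a.subject | b.class_id
Art | 6
Art | 6
Phys | 6
Phys | 6

(Art, 6); (Art, 6); (Phys, 6); (Phys, 6)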